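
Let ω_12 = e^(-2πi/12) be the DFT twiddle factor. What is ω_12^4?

ω_12^4 = e^(-2πi·4/12)
= cos(-2π·4/12) + i·sin(-2π·4/12)
= cos(-8π/12) + i·sin(-8π/12)

ω_12^4 = cos(-8π/12) + i·sin(-8π/12) = -0.5000-0.8660i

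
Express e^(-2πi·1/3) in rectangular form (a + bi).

ω_3^1 = e^(-2πi·1/3)
= cos(-2π·1/3) + i·sin(-2π·1/3)
= cos(-2π/3) + i·sin(-2π/3)

ω_3^1 = cos(-2π/3) + i·sin(-2π/3) = -0.5000-0.8660i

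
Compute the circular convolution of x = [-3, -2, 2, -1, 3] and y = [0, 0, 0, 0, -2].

(x ⊛ y)[n] = Σ(m=0 to 4) x[m] · y[(n-m) mod 5]

Computing each output sample:
(x ⊛ y)[0] = 4
(x ⊛ y)[1] = -4
(x ⊛ y)[2] = 2
(x ⊛ y)[3] = -6
(x ⊛ y)[4] = 6

x ⊛ y = [4, -4, 2, -6, 6]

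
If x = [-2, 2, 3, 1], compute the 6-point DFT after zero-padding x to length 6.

Original 4-point DFT: [4, -5-1i, -2, -5+1i]
Zero-padded 6-point DFT provides frequency interpolation.

DFT_6([x, 0, ...]) = [4, -3.5000-4.3301i, -3.5000+0.8660i, -2, -3.5000-0.8660i, -3.5000+4.3301i]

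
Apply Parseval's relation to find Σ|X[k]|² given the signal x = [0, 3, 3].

Parseval: Σ|x[n]|² = (1/N)Σ|X[k]|², so Σ|X[k]|² = N·Σ|x[n]|² = 3·18.0000

Σ|X[k]|² = N·Σ|x[n]|² = 3·18.0000 = 54.0000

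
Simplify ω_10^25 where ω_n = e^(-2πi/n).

Since ω_10^10 = 1, powers reduce modulo 10.
25 mod 10 = 5
So ω_10^25 = ω_10^5 = e^(-2πi·5/10)

ω_10^25 = ω_10^5 = -1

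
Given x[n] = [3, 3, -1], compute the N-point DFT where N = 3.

X[k] = Σ(n=0 to 2) x[n] · ω_3^(nk)
where ω_3 = e^(-2πi/3)

Computing each X[k]:
X[0] = 5
X[1] = 2.0000-3.4641i
X[2] = 2.0000+3.4641i

X = [5, 2.0000-3.4641i, 2.0000+3.4641i]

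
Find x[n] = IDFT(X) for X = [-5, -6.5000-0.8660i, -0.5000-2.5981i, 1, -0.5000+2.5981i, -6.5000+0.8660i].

x[n] = (1/6) Σ(k=0 to 5) X[k] · e^(2πikn/6)

Computing each x[n]:
x[0] = -3
x[1] = -1
x[2] = 0
x[3] = 1
x[4] = 1
x[5] = -3

x = [-3, -1, 0, 1, 1, -3]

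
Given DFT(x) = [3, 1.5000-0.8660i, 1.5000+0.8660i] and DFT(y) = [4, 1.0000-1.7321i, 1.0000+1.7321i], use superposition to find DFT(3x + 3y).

By linearity: DFT(3x + 3y) = 3·DFT(x) + 3·DFT(y)
= 3·[3, 1.5000-0.8660i, 1.5000+0.8660i] + 3·[4, 1.0000-1.7321i, 1.0000+1.7321i]

Computing element-wise:
Z[0] = 3·(3) + 3·(4) = 21
Z[1] = 3·(1.5000-0.8660i) + 3·(1.0000-1.7321i) = 7.5000-7.7943i
Z[2] = 3·(1.5000+0.8660i) + 3·(1.0000+1.7321i) = 7.5000+7.7943i

DFT(3x + 3y) = 3·X + 3·Y = [21, 7.5000-7.7943i, 7.5000+7.7943i]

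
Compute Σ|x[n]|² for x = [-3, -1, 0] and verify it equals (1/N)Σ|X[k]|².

Time domain:
Σ|x[n]|² = |-3|² + |-1|² + |0|² = 10.0000

Frequency domain:
(1/3)Σ|X[k]|² = (1/3)(|-4|² + |-2.5000+0.8660i|² + |-2.5000-0.8660i|²) = (1/3)·30.0000 = 10.0000

Both sides agree, confirming Parseval's theorem.

Σ|x[n]|² = (1/N)Σ|X[k]|² = 10.0000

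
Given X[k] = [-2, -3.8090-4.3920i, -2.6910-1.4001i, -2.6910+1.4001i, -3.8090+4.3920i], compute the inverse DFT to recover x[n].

x[n] = (1/5) Σ(k=0 to 4) X[k] · e^(2πikn/5)

Computing each x[n]:
x[0] = -3
x[1] = 2
x[2] = 1
x[3] = 0
x[4] = -2

x = [-3, 2, 1, 0, -2]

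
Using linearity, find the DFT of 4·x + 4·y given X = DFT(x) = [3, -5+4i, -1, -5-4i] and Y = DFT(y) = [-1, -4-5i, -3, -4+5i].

By linearity: DFT(4x + 4y) = 4·DFT(x) + 4·DFT(y)
= 4·[3, -5+4i, -1, -5-4i] + 4·[-1, -4-5i, -3, -4+5i]

Computing element-wise:
Z[0] = 4·(3) + 4·(-1) = 8
Z[1] = 4·(-5+4i) + 4·(-4-5i) = -36-4i
Z[2] = 4·(-1) + 4·(-3) = -16
Z[3] = 4·(-5-4i) + 4·(-4+5i) = -36+4i

DFT(4x + 4y) = 4·X + 4·Y = [8, -36-4i, -16, -36+4i]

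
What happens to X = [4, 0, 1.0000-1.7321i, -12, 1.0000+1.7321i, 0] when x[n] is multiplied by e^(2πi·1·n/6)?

Modulation property: DFT(ω_6^(-1n)·x[n]) = X[(k-1) mod 6], so circularly shift X by 1 positions.

X[k-1] = [0, 4, 0, 1.0000-1.7321i, -12, 1.0000+1.7321i]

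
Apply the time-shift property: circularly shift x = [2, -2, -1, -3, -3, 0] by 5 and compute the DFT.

Time shift by 5: X_shifted[k] = ω_6^(5k) · X[k]
Shifted x = [-2, -1, -3, -3, 0, 2]

DFT(x[n-5]) = [-7, 3.0000+5.1962i, -4, -3, -4, 3.0000-5.1962i]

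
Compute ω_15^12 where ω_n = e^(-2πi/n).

ω_15^12 = e^(-2πi·12/15)
= cos(-2π·12/15) + i·sin(-2π·12/15)
= cos(-24π/15) + i·sin(-24π/15)

ω_15^12 = cos(-24π/15) + i·sin(-24π/15) = 0.3090+0.9511i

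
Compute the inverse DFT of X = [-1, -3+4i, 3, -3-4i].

x[n] = (1/4) Σ(k=0 to 3) X[k] · e^(2πikn/4)

Computing each x[n]:
x[0] = -1
x[1] = -3
x[2] = 2
x[3] = 1

x = [-1, -3, 2, 1]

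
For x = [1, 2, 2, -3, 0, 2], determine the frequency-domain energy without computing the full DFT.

Parseval: Σ|x[n]|² = (1/N)Σ|X[k]|², so Σ|X[k]|² = N·Σ|x[n]|² = 6·22.0000

Σ|X[k]|² = N·Σ|x[n]|² = 6·22.0000 = 132.0000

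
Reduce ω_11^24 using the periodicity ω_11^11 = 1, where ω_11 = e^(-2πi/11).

Since ω_11^11 = 1, powers reduce modulo 11.
24 mod 11 = 2
So ω_11^24 = ω_11^2 = e^(-2πi·2/11)

ω_11^24 = ω_11^2 = 0.4154-0.9096i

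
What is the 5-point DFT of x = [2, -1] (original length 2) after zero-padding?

Original 2-point DFT: [1, 3]
Zero-padded 5-point DFT provides frequency interpolation.

DFT_5([x, 0, ...]) = [1, 1.6910+0.9511i, 2.8090+0.5878i, 2.8090-0.5878i, 1.6910-0.9511i]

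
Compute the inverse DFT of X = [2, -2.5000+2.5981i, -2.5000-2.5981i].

x[n] = (1/3) Σ(k=0 to 2) X[k] · e^(2πikn/3)

Computing each x[n]:
x[0] = -1
x[1] = 0
x[2] = 3

x = [-1, 0, 3]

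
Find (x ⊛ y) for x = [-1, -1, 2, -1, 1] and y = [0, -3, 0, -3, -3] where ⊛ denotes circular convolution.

(x ⊛ y)[n] = Σ(m=0 to 4) x[m] · y[(n-m) mod 5]

Computing each output sample:
(x ⊛ y)[0] = -6
(x ⊛ y)[1] = 0
(x ⊛ y)[2] = 3
(x ⊛ y)[3] = -6
(x ⊛ y)[4] = 9

x ⊛ y = [-6, 0, 3, -6, 9]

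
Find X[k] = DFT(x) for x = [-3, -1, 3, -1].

X[k] = Σ(n=0 to 3) x[n] · ω_4^(nk)
where ω_4 = e^(-2πi/4)

Computing each X[k]:
X[0] = -2
X[1] = -6
X[2] = 2
X[3] = -6

X = [-2, -6, 2, -6]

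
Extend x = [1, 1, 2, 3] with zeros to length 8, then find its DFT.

Original 4-point DFT: [7, -1+2i, -1, -1-2i]
Zero-padded 8-point DFT provides frequency interpolation.

DFT_8([x, 0, ...]) = [7, -0.4142-4.8284i, -1+2i, 2.4142-0.8284i, -1, 2.4142+0.8284i, -1-2i, -0.4142+4.8284i]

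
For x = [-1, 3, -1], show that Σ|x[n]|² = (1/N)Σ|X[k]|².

Time domain:
Σ|x[n]|² = |-1|² + |3|² + |-1|² = 11.0000

Frequency domain:
(1/3)Σ|X[k]|² = (1/3)(|1|² + |-2.0000-3.4641i|² + |-2.0000+3.4641i|²) = (1/3)·33.0000 = 11.0000

Both sides agree, confirming Parseval's theorem.

Σ|x[n]|² = (1/N)Σ|X[k]|² = 11.0000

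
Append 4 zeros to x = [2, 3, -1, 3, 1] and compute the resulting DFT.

Original 5-point DFT: [8, 1.6180+0.4490i, -0.6180-4.9798i, -0.6180+4.9798i, 1.6180-0.4490i]
Zero-padded 9-point DFT provides frequency interpolation.

DFT_9([x, 0, ...]) = [8, 1.6848-3.8837i, 2.7267+0.6285i, 3.5000-4.3301i, -2.9115-3.2821i, -2.9115+3.2821i, 3.5000+4.3301i, 2.7267-0.6285i, 1.6848+3.8837i]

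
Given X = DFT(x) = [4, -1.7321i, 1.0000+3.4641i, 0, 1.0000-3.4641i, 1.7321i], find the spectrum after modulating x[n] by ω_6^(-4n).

Modulation property: DFT(ω_6^(-4n)·x[n]) = X[(k-4) mod 6], so circularly shift X by 4 positions.

X[k-4] = [1.0000+3.4641i, 0, 1.0000-3.4641i, 1.7321i, 4, -1.7321i]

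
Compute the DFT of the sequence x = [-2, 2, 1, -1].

X[k] = Σ(n=0 to 3) x[n] · ω_4^(nk)
where ω_4 = e^(-2πi/4)

Computing each X[k]:
X[0] = 0
X[1] = -3-3i
X[2] = -2
X[3] = -3+3i

X = [0, -3-3i, -2, -3+3i]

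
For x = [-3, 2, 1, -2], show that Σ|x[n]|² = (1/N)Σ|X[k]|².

Time domain:
Σ|x[n]|² = |-3|² + |2|² + |1|² + |-2|² = 18.0000

Frequency domain:
(1/4)Σ|X[k]|² = (1/4)(|-2|² + |-4-4i|² + |-2|² + |-4+4i|²) = (1/4)·72.0000 = 18.0000

Both sides agree, confirming Parseval's theorem.

Σ|x[n]|² = (1/N)Σ|X[k]|² = 18.0000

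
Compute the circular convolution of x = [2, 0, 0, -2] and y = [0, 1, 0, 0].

(x ⊛ y)[n] = Σ(m=0 to 3) x[m] · y[(n-m) mod 4]

Computing each output sample:
(x ⊛ y)[0] = -2
(x ⊛ y)[1] = 2
(x ⊛ y)[2] = 0
(x ⊛ y)[3] = 0

x ⊛ y = [-2, 2, 0, 0]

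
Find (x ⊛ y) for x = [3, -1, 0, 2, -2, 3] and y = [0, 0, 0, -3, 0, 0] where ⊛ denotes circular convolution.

(x ⊛ y)[n] = Σ(m=0 to 5) x[m] · y[(n-m) mod 6]

Computing each output sample:
(x ⊛ y)[0] = -6
(x ⊛ y)[1] = 6
(x ⊛ y)[2] = -9
(x ⊛ y)[3] = -9
(x ⊛ y)[4] = 3
(x ⊛ y)[5] = 0

x ⊛ y = [-6, 6, -9, -9, 3, 0]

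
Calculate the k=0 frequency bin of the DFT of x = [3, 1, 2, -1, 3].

X[0] = Σ(n=0 to 4) x[n] · ω_5^0 = Σ x[n]
= (3) + (1) + (2) + (-1) + (3)

X[0] = 8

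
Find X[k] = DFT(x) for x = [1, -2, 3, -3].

X[k] = Σ(n=0 to 3) x[n] · ω_4^(nk)
where ω_4 = e^(-2πi/4)

Computing each X[k]:
X[0] = -1
X[1] = -2-1i
X[2] = 9
X[3] = -2+1i

X = [-1, -2-1i, 9, -2+1i]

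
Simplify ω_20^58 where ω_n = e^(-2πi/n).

Since ω_20^20 = 1, powers reduce modulo 20.
58 mod 20 = 18
So ω_20^58 = ω_20^18 = e^(-2πi·18/20)

ω_20^58 = ω_20^18 = 0.8090+0.5878i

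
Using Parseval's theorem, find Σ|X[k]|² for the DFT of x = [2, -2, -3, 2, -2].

Parseval: Σ|x[n]|² = (1/N)Σ|X[k]|², so Σ|X[k]|² = N·Σ|x[n]|² = 5·25.0000

Σ|X[k]|² = N·Σ|x[n]|² = 5·25.0000 = 125.0000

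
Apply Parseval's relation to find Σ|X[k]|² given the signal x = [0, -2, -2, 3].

Parseval: Σ|x[n]|² = (1/N)Σ|X[k]|², so Σ|X[k]|² = N·Σ|x[n]|² = 4·17.0000

Σ|X[k]|² = N·Σ|x[n]|² = 4·17.0000 = 68.0000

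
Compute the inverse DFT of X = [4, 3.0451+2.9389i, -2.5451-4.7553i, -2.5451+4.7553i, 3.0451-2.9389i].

x[n] = (1/5) Σ(k=0 to 4) X[k] · e^(2πikn/5)

Computing each x[n]:
x[0] = 1
x[1] = 2
x[2] = -3
x[3] = 2
x[4] = 2

x = [1, 2, -3, 2, 2]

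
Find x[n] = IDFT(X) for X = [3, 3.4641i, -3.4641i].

x[n] = (1/3) Σ(k=0 to 2) X[k] · e^(2πikn/3)

Computing each x[n]:
x[0] = 1
x[1] = -1
x[2] = 3

x = [1, -1, 3]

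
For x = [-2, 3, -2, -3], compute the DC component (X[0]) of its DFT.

X[0] = Σ(n=0 to 3) x[n] · ω_4^0 = Σ x[n]
= (-2) + (3) + (-2) + (-3)

X[0] = -4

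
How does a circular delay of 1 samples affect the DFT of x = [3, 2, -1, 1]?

Time shift by 1: X_shifted[k] = ω_4^(1k) · X[k]
Shifted x = [1, 3, 2, -1]

DFT(x[n-1]) = [5, -1-4i, 1, -1+4i]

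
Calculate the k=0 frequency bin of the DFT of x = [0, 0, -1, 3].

X[0] = Σ(n=0 to 3) x[n] · ω_4^0 = Σ x[n]
= (0) + (0) + (-1) + (3)

X[0] = 2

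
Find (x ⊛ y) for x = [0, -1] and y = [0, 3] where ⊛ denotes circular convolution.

(x ⊛ y)[n] = Σ(m=0 to 1) x[m] · y[(n-m) mod 2]

Computing each output sample:
(x ⊛ y)[0] = -3
(x ⊛ y)[1] = 0

x ⊛ y = [-3, 0]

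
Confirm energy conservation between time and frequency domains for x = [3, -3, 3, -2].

Time domain:
Σ|x[n]|² = |3|² + |-3|² + |3|² + |-2|² = 31.0000

Frequency domain:
(1/4)Σ|X[k]|² = (1/4)(|1|² + |1i|² + |11|² + |-1i|²) = (1/4)·124.0000 = 31.0000

Both sides agree, confirming Parseval's theorem.

Σ|x[n]|² = (1/N)Σ|X[k]|² = 31.0000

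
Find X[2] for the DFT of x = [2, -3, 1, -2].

X[2] = Σ(n=0 to 3) x[n] · ω_4^(2n) where ω_4 = e^(-2πi/4)
= (2)·ω_4^0 + (-3)·ω_4^2 + (1)·ω_4^4 + (-2)·ω_4^6

X[2] = 8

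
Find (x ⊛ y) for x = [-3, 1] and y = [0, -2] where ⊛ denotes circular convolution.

(x ⊛ y)[n] = Σ(m=0 to 1) x[m] · y[(n-m) mod 2]

Computing each output sample:
(x ⊛ y)[0] = -2
(x ⊛ y)[1] = 6

x ⊛ y = [-2, 6]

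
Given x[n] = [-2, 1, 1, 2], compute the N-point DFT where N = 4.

X[k] = Σ(n=0 to 3) x[n] · ω_4^(nk)
where ω_4 = e^(-2πi/4)

Computing each X[k]:
X[0] = 2
X[1] = -3+1i
X[2] = -4
X[3] = -3-1i

X = [2, -3+1i, -4, -3-1i]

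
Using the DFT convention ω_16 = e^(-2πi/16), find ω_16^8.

ω_16^8 = e^(-2πi·8/16)
= cos(-2π·8/16) + i·sin(-2π·8/16)
= cos(-16π/16) + i·sin(-16π/16)

ω_16^8 = cos(-16π/16) + i·sin(-16π/16) = -1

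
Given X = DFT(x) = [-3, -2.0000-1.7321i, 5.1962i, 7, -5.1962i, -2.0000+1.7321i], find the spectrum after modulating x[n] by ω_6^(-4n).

Modulation property: DFT(ω_6^(-4n)·x[n]) = X[(k-4) mod 6], so circularly shift X by 4 positions.

X[k-4] = [5.1962i, 7, -5.1962i, -2.0000+1.7321i, -3, -2.0000-1.7321i]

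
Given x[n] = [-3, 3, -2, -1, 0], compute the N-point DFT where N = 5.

X[k] = Σ(n=0 to 4) x[n] · ω_5^(nk)
where ω_5 = e^(-2πi/5)

Computing each X[k]:
X[0] = -3
X[1] = 0.3541-2.2654i
X[2] = -6.3541-2.7144i
X[3] = -6.3541+2.7144i
X[4] = 0.3541+2.2654i

X = [-3, 0.3541-2.2654i, -6.3541-2.7144i, -6.3541+2.7144i, 0.3541+2.2654i]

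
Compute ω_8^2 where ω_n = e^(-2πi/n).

ω_8^2 = e^(-2πi·2/8)
= cos(-2π·2/8) + i·sin(-2π·2/8)
= cos(-4π/8) + i·sin(-4π/8)

ω_8^2 = cos(-4π/8) + i·sin(-4π/8) = -1i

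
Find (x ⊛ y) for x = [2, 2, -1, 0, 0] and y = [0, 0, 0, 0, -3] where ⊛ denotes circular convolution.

(x ⊛ y)[n] = Σ(m=0 to 4) x[m] · y[(n-m) mod 5]

Computing each output sample:
(x ⊛ y)[0] = -6
(x ⊛ y)[1] = 3
(x ⊛ y)[2] = 0
(x ⊛ y)[3] = 0
(x ⊛ y)[4] = -6

x ⊛ y = [-6, 3, 0, 0, -6]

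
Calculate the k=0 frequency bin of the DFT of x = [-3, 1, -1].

X[0] = Σ(n=0 to 2) x[n] · ω_3^0 = Σ x[n]
= (-3) + (1) + (-1)

X[0] = -3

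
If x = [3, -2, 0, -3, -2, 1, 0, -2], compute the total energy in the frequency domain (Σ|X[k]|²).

Parseval: Σ|x[n]|² = (1/N)Σ|X[k]|², so Σ|X[k]|² = N·Σ|x[n]|² = 8·31.0000

Σ|X[k]|² = N·Σ|x[n]|² = 8·31.0000 = 248.0000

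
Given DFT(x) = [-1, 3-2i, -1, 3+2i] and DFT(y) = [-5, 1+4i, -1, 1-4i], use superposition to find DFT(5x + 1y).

By linearity: DFT(5x + 1y) = 5·DFT(x) + 1·DFT(y)
= 5·[-1, 3-2i, -1, 3+2i] + 1·[-5, 1+4i, -1, 1-4i]

Computing element-wise:
Z[0] = 5·(-1) + 1·(-5) = -10
Z[1] = 5·(3-2i) + 1·(1+4i) = 16-6i
Z[2] = 5·(-1) + 1·(-1) = -6
Z[3] = 5·(3+2i) + 1·(1-4i) = 16+6i

DFT(5x + 1y) = 5·X + 1·Y = [-10, 16-6i, -6, 16+6i]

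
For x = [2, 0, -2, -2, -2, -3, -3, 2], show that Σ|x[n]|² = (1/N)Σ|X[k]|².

Time domain:
Σ|x[n]|² = |2|² + |0|² + |-2|² + |-2|² + |-2|² + |-3|² + |-3|² + |2|² = 38.0000

Frequency domain:
(1/8)Σ|X[k]|² = (1/8)(|-8|² + |8.9497-0.2929i|² + |5+3i|² + |-0.9497+1.7071i|² + |-2|² + |-0.9497-1.7071i|² + |5-3i|² + |8.9497+0.2929i|²) = (1/8)·304.0000 = 38.0000

Both sides agree, confirming Parseval's theorem.

Σ|x[n]|² = (1/N)Σ|X[k]|² = 38.0000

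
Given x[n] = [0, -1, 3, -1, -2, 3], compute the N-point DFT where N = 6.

X[k] = Σ(n=0 to 5) x[n] · ω_6^(nk)
where ω_6 = e^(-2πi/6)

Computing each X[k]:
X[0] = 2
X[1] = 1.5000-0.8660i
X[2] = -2.5000+7.7942i
X[3] = 0
X[4] = -2.5000-7.7942i
X[5] = 1.5000+0.8660i

X = [2, 1.5000-0.8660i, -2.5000+7.7942i, 0, -2.5000-7.7942i, 1.5000+0.8660i]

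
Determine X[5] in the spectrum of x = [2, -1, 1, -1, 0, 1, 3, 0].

X[5] = Σ(n=0 to 7) x[n] · ω_8^(5n) where ω_8 = e^(-2πi/8)
= (2)·ω_8^0 + (-1)·ω_8^5 + (1)·ω_8^10 + (-1)·ω_8^15 + (0)·ω_8^20 + (1)·ω_8^25 + (3)·ω_8^30 + (0)·ω_8^35

X[5] = 2.7071-0.1213i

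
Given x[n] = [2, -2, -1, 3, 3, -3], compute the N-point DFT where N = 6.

X[k] = Σ(n=0 to 5) x[n] · ω_6^(nk)
where ω_6 = e^(-2πi/6)

Computing each X[k]:
X[0] = 2
X[1] = -4.5000+2.5981i
X[2] = 6.5000-4.3301i
X[3] = 6
X[4] = 6.5000+4.3301i
X[5] = -4.5000-2.5981i

X = [2, -4.5000+2.5981i, 6.5000-4.3301i, 6, 6.5000+4.3301i, -4.5000-2.5981i]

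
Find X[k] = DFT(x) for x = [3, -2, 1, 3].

X[k] = Σ(n=0 to 3) x[n] · ω_4^(nk)
where ω_4 = e^(-2πi/4)

Computing each X[k]:
X[0] = 5
X[1] = 2+5i
X[2] = 3
X[3] = 2-5i

X = [5, 2+5i, 3, 2-5i]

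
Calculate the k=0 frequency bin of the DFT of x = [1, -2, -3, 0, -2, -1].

X[0] = Σ(n=0 to 5) x[n] · ω_6^0 = Σ x[n]
= (1) + (-2) + (-3) + (0) + (-2) + (-1)

X[0] = -7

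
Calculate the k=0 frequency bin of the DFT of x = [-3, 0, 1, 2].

X[0] = Σ(n=0 to 3) x[n] · ω_4^0 = Σ x[n]
= (-3) + (0) + (1) + (2)

X[0] = 0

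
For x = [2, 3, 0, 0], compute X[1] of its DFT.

X[1] = Σ(n=0 to 3) x[n] · ω_4^(1n) where ω_4 = e^(-2πi/4)
= (2)·ω_4^0 + (3)·ω_4^1 + (0)·ω_4^2 + (0)·ω_4^3

X[1] = 2-3i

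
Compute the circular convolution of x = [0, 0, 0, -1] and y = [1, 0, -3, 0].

(x ⊛ y)[n] = Σ(m=0 to 3) x[m] · y[(n-m) mod 4]

Computing each output sample:
(x ⊛ y)[0] = 0
(x ⊛ y)[1] = 3
(x ⊛ y)[2] = 0
(x ⊛ y)[3] = -1

x ⊛ y = [0, 3, 0, -1]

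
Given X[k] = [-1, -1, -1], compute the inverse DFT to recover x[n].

x[n] = (1/3) Σ(k=0 to 2) X[k] · e^(2πikn/3)

Computing each x[n]:
x[0] = -1
x[1] = 0
x[2] = 0

x = [-1, 0, 0]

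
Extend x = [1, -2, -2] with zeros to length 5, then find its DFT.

Original 3-point DFT: [-3, 3, 3]
Zero-padded 5-point DFT provides frequency interpolation.

DFT_5([x, 0, ...]) = [-3, 2.0000+3.0777i, 2.0000-0.7265i, 2.0000+0.7265i, 2.0000-3.0777i]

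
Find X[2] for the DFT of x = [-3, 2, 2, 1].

X[2] = Σ(n=0 to 3) x[n] · ω_4^(2n) where ω_4 = e^(-2πi/4)
= (-3)·ω_4^0 + (2)·ω_4^2 + (2)·ω_4^4 + (1)·ω_4^6

X[2] = -4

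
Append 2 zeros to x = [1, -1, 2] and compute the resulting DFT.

Original 3-point DFT: [2, 0.5000+2.5981i, 0.5000-2.5981i]
Zero-padded 5-point DFT provides frequency interpolation.

DFT_5([x, 0, ...]) = [2, -0.9271-0.2245i, 2.4271+2.4899i, 2.4271-2.4899i, -0.9271+0.2245i]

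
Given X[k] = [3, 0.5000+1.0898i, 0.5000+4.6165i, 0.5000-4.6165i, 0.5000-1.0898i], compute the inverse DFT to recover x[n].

x[n] = (1/5) Σ(k=0 to 4) X[k] · e^(2πikn/5)

Computing each x[n]:
x[0] = 1
x[1] = -1
x[2] = 2
x[3] = -1
x[4] = 2

x = [1, -1, 2, -1, 2]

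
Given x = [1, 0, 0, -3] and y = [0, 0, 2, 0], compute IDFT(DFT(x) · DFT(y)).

(x ⊛ y)[n] = Σ(m=0 to 3) x[m] · y[(n-m) mod 4]

Computing each output sample:
(x ⊛ y)[0] = 0
(x ⊛ y)[1] = -6
(x ⊛ y)[2] = 2
(x ⊛ y)[3] = 0

x ⊛ y = [0, -6, 2, 0]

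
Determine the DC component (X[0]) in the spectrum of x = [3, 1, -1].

X[0] = Σ(n=0 to 2) x[n] · ω_3^0 = Σ x[n]
= (3) + (1) + (-1)

X[0] = 3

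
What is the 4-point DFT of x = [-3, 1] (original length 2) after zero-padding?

Original 2-point DFT: [-2, -4]
Zero-padded 4-point DFT provides frequency interpolation.

DFT_4([x, 0, ...]) = [-2, -3-1i, -4, -3+1i]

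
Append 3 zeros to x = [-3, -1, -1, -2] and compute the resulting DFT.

Original 4-point DFT: [-7, -2-1i, -1, -2+1i]
Zero-padded 7-point DFT provides frequency interpolation.

DFT_7([x, 0, ...]) = [-7, -1.5990+2.6245i, -3.1235-1.0226i, -2.2775+1.6019i, -2.2775-1.6019i, -3.1235+1.0226i, -1.5990-2.6245i]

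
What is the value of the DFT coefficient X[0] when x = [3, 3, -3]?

X[0] = Σ(n=0 to 2) x[n] · ω_3^0 = Σ x[n]
= (3) + (3) + (-3)

X[0] = 3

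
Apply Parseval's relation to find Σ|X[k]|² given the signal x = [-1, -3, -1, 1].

Parseval: Σ|x[n]|² = (1/N)Σ|X[k]|², so Σ|X[k]|² = N·Σ|x[n]|² = 4·12.0000

Σ|X[k]|² = N·Σ|x[n]|² = 4·12.0000 = 48.0000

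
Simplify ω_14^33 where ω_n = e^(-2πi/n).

Since ω_14^14 = 1, powers reduce modulo 14.
33 mod 14 = 5
So ω_14^33 = ω_14^5 = e^(-2πi·5/14)

ω_14^33 = ω_14^5 = -0.6235-0.7818i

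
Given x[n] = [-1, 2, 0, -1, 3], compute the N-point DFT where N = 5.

X[k] = Σ(n=0 to 4) x[n] · ω_5^(nk)
where ω_5 = e^(-2πi/5)

Computing each X[k]:
X[0] = 3
X[1] = 1.3541+0.3633i
X[2] = -5.3541+1.5388i
X[3] = -5.3541-1.5388i
X[4] = 1.3541-0.3633i

X = [3, 1.3541+0.3633i, -5.3541+1.5388i, -5.3541-1.5388i, 1.3541-0.3633i]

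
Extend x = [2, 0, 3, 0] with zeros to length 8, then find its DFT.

Original 4-point DFT: [5, -1, 5, -1]
Zero-padded 8-point DFT provides frequency interpolation.

DFT_8([x, 0, ...]) = [5, 2-3i, -1, 2+3i, 5, 2-3i, -1, 2+3i]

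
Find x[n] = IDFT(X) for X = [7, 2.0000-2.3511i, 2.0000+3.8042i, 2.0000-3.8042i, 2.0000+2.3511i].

x[n] = (1/5) Σ(k=0 to 4) X[k] · e^(2πikn/5)

Computing each x[n]:
x[0] = 3
x[1] = 1
x[2] = 3
x[3] = -1
x[4] = 1

x = [3, 1, 3, -1, 1]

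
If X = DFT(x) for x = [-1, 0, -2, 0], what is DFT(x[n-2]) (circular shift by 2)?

Time shift by 2: X_shifted[k] = ω_4^(2k) · X[k]
Shifted x = [-2, 0, -1, 0]

DFT(x[n-2]) = [-3, -1, -3, -1]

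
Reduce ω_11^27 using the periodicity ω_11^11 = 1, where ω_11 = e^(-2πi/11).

Since ω_11^11 = 1, powers reduce modulo 11.
27 mod 11 = 5
So ω_11^27 = ω_11^5 = e^(-2πi·5/11)

ω_11^27 = ω_11^5 = -0.9595-0.2817i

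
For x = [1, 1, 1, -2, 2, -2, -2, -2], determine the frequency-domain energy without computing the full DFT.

Parseval: Σ|x[n]|² = (1/N)Σ|X[k]|², so Σ|X[k]|² = N·Σ|x[n]|² = 8·23.0000

Σ|X[k]|² = N·Σ|x[n]|² = 8·23.0000 = 184.0000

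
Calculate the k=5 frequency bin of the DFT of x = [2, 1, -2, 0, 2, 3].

X[5] = Σ(n=0 to 5) x[n] · ω_6^(5n) where ω_6 = e^(-2πi/6)
= (2)·ω_6^0 + (1)·ω_6^5 + (-2)·ω_6^10 + (0)·ω_6^15 + (2)·ω_6^20 + (3)·ω_6^25

X[5] = 4.0000-5.1962i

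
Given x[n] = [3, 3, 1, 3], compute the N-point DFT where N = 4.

X[k] = Σ(n=0 to 3) x[n] · ω_4^(nk)
where ω_4 = e^(-2πi/4)

Computing each X[k]:
X[0] = 10
X[1] = 2
X[2] = -2
X[3] = 2

X = [10, 2, -2, 2]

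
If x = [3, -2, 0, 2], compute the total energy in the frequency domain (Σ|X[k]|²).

Parseval: Σ|x[n]|² = (1/N)Σ|X[k]|², so Σ|X[k]|² = N·Σ|x[n]|² = 4·17.0000

Σ|X[k]|² = N·Σ|x[n]|² = 4·17.0000 = 68.0000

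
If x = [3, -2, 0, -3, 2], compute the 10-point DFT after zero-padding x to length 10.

Original 5-point DFT: [0, 5.4271+2.0409i, 2.0729+5.2043i, 2.0729-5.2043i, 5.4271-2.0409i]
Zero-padded 10-point DFT provides frequency interpolation.

DFT_10([x, 0, ...]) = [0, 0.6910+2.8532i, 5.4271+2.0409i, 1.8090-1.7634i, 2.0729+5.2043i, 10, 2.0729-5.2043i, 1.8090+1.7634i, 5.4271-2.0409i, 0.6910-2.8532i]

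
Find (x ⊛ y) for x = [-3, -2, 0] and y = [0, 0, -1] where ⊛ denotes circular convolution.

(x ⊛ y)[n] = Σ(m=0 to 2) x[m] · y[(n-m) mod 3]

Computing each output sample:
(x ⊛ y)[0] = 2
(x ⊛ y)[1] = 0
(x ⊛ y)[2] = 3

x ⊛ y = [2, 0, 3]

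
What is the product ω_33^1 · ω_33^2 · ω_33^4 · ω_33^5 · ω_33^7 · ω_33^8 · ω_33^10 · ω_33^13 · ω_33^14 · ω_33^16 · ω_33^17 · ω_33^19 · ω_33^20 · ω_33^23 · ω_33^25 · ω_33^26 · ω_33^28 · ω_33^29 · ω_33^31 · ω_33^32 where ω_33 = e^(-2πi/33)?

The primitive 33rd roots of unity are ω_33^k for k coprime to 33: k ∈ {1, 2, 4, 5, 7, 8, 10, 13, 14, 16, 17, 19, 20, 23, 25, 26, 28, 29, 31, 32}
Their product equals the constant term of the cyclotomic polynomial Φ_33(x) up to sign.
For n ≥ 3, the product of all primitive nth roots of unity is 1. (For n=1 it is 1; for n=2 it is -1.)

1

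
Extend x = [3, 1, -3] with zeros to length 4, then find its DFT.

Original 3-point DFT: [1, 4.0000-3.4641i, 4.0000+3.4641i]
Zero-padded 4-point DFT provides frequency interpolation.

DFT_4([x, 0, ...]) = [1, 6-1i, -1, 6+1i]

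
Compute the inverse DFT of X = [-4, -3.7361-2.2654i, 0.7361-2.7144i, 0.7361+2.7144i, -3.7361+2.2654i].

x[n] = (1/5) Σ(k=0 to 4) X[k] · e^(2πikn/5)

Computing each x[n]:
x[0] = -2
x[1] = 0
x[2] = 0
x[3] = 1
x[4] = -3

x = [-2, 0, 0, 1, -3]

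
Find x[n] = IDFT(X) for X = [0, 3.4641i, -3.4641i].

x[n] = (1/3) Σ(k=0 to 2) X[k] · e^(2πikn/3)

Computing each x[n]:
x[0] = 0
x[1] = -2
x[2] = 2

x = [0, -2, 2]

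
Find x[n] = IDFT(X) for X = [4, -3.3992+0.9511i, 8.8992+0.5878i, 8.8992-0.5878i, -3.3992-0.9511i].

x[n] = (1/5) Σ(k=0 to 4) X[k] · e^(2πikn/5)

Computing each x[n]:
x[0] = 3
x[1] = -3
x[2] = 3
x[3] = 3
x[4] = -2

x = [3, -3, 3, 3, -2]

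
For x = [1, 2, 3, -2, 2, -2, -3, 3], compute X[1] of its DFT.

X[1] = Σ(n=0 to 7) x[n] · ω_8^(1n) where ω_8 = e^(-2πi/8)
= (1)·ω_8^0 + (2)·ω_8^1 + (3)·ω_8^2 + (-2)·ω_8^3 + (2)·ω_8^4 + (-2)·ω_8^5 + (-3)·ω_8^6 + (3)·ω_8^7

X[1] = 5.3640-5.2929i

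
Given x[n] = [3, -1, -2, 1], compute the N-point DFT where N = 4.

X[k] = Σ(n=0 to 3) x[n] · ω_4^(nk)
where ω_4 = e^(-2πi/4)

Computing each X[k]:
X[0] = 1
X[1] = 5+2i
X[2] = 1
X[3] = 5-2i

X = [1, 5+2i, 1, 5-2i]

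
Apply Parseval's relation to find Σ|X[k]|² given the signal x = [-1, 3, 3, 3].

Parseval: Σ|x[n]|² = (1/N)Σ|X[k]|², so Σ|X[k]|² = N·Σ|x[n]|² = 4·28.0000

Σ|X[k]|² = N·Σ|x[n]|² = 4·28.0000 = 112.0000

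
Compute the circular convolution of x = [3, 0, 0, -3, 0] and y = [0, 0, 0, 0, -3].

(x ⊛ y)[n] = Σ(m=0 to 4) x[m] · y[(n-m) mod 5]

Computing each output sample:
(x ⊛ y)[0] = 0
(x ⊛ y)[1] = 0
(x ⊛ y)[2] = 9
(x ⊛ y)[3] = 0
(x ⊛ y)[4] = -9

x ⊛ y = [0, 0, 9, 0, -9]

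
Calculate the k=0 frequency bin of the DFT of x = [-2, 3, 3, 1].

X[0] = Σ(n=0 to 3) x[n] · ω_4^0 = Σ x[n]
= (-2) + (3) + (3) + (1)

X[0] = 5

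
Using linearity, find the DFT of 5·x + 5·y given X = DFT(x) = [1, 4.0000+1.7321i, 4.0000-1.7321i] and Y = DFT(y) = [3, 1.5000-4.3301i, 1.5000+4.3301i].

By linearity: DFT(5x + 5y) = 5·DFT(x) + 5·DFT(y)
= 5·[1, 4.0000+1.7321i, 4.0000-1.7321i] + 5·[3, 1.5000-4.3301i, 1.5000+4.3301i]

Computing element-wise:
Z[0] = 5·(1) + 5·(3) = 20
Z[1] = 5·(4.0000+1.7321i) + 5·(1.5000-4.3301i) = 27.5000-12.9900i
Z[2] = 5·(4.0000-1.7321i) + 5·(1.5000+4.3301i) = 27.5000+12.9900i

DFT(5x + 5y) = 5·X + 5·Y = [20, 27.5000-12.9900i, 27.5000+12.9900i]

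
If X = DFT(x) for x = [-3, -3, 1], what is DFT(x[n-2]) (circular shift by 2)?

Time shift by 2: X_shifted[k] = ω_3^(2k) · X[k]
Shifted x = [-3, 1, -3]

DFT(x[n-2]) = [-5, -2.0000-3.4641i, -2.0000+3.4641i]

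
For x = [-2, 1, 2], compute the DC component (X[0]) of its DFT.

X[0] = Σ(n=0 to 2) x[n] · ω_3^0 = Σ x[n]
= (-2) + (1) + (2)

X[0] = 1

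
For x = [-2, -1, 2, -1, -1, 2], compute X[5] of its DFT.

X[5] = Σ(n=0 to 5) x[n] · ω_6^(5n) where ω_6 = e^(-2πi/6)
= (-2)·ω_6^0 + (-1)·ω_6^5 + (2)·ω_6^10 + (-1)·ω_6^15 + (-1)·ω_6^20 + (2)·ω_6^25

X[5] = -1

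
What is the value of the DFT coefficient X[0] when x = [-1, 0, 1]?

X[0] = Σ(n=0 to 2) x[n] · ω_3^0 = Σ x[n]
= (-1) + (0) + (1)

X[0] = 0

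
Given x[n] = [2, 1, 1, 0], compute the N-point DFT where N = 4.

X[k] = Σ(n=0 to 3) x[n] · ω_4^(nk)
where ω_4 = e^(-2πi/4)

Computing each X[k]:
X[0] = 4
X[1] = 1-1i
X[2] = 2
X[3] = 1+1i

X = [4, 1-1i, 2, 1+1i]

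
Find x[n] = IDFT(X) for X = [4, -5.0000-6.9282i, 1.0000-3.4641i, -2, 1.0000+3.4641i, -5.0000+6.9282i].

x[n] = (1/6) Σ(k=0 to 5) X[k] · e^(2πikn/6)

Computing each x[n]:
x[0] = -1
x[1] = 3
x[2] = 2
x[3] = 3
x[4] = 0
x[5] = -3

x = [-1, 3, 2, 3, 0, -3]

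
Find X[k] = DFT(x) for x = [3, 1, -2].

X[k] = Σ(n=0 to 2) x[n] · ω_3^(nk)
where ω_3 = e^(-2πi/3)

Computing each X[k]:
X[0] = 2
X[1] = 3.5000-2.5981i
X[2] = 3.5000+2.5981i

X = [2, 3.5000-2.5981i, 3.5000+2.5981i]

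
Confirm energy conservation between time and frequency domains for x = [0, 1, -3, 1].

Time domain:
Σ|x[n]|² = |0|² + |1|² + |-3|² + |1|² = 11.0000

Frequency domain:
(1/4)Σ|X[k]|² = (1/4)(|-1|² + |3|² + |-5|² + |3|²) = (1/4)·44.0000 = 11.0000

Both sides agree, confirming Parseval's theorem.

Σ|x[n]|² = (1/N)Σ|X[k]|² = 11.0000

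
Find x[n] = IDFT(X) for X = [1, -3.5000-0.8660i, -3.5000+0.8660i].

x[n] = (1/3) Σ(k=0 to 2) X[k] · e^(2πikn/3)

Computing each x[n]:
x[0] = -2
x[1] = 2
x[2] = 1

x = [-2, 2, 1]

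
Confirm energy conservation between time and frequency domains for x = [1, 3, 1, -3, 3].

Time domain:
Σ|x[n]|² = |1|² + |3|² + |1|² + |-3|² + |3|² = 29.0000

Frequency domain:
(1/5)Σ|X[k]|² = (1/5)(|5|² + |4.4721-2.3511i|² + |-4.4721+3.8042i|² + |-4.4721-3.8042i|² + |4.4721+2.3511i|²) = (1/5)·145.0000 = 29.0000

Both sides agree, confirming Parseval's theorem.

Σ|x[n]|² = (1/N)Σ|X[k]|² = 29.0000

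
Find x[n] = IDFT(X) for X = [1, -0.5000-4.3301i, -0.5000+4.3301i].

x[n] = (1/3) Σ(k=0 to 2) X[k] · e^(2πikn/3)

Computing each x[n]:
x[0] = 0
x[1] = 3
x[2] = -2

x = [0, 3, -2]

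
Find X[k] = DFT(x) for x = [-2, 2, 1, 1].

X[k] = Σ(n=0 to 3) x[n] · ω_4^(nk)
where ω_4 = e^(-2πi/4)

Computing each X[k]:
X[0] = 2
X[1] = -3-1i
X[2] = -4
X[3] = -3+1i

X = [2, -3-1i, -4, -3+1i]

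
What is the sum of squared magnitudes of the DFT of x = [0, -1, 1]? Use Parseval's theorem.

Parseval: Σ|x[n]|² = (1/N)Σ|X[k]|², so Σ|X[k]|² = N·Σ|x[n]|² = 3·2.0000

Σ|X[k]|² = N·Σ|x[n]|² = 3·2.0000 = 6.0000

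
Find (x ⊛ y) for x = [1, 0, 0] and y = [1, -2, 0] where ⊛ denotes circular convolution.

(x ⊛ y)[n] = Σ(m=0 to 2) x[m] · y[(n-m) mod 3]

Computing each output sample:
(x ⊛ y)[0] = 1
(x ⊛ y)[1] = -2
(x ⊛ y)[2] = 0

x ⊛ y = [1, -2, 0]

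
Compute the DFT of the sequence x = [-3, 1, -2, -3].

X[k] = Σ(n=0 to 3) x[n] · ω_4^(nk)
where ω_4 = e^(-2πi/4)

Computing each X[k]:
X[0] = -7
X[1] = -1-4i
X[2] = -3
X[3] = -1+4i

X = [-7, -1-4i, -3, -1+4i]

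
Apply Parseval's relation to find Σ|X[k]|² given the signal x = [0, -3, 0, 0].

Parseval: Σ|x[n]|² = (1/N)Σ|X[k]|², so Σ|X[k]|² = N·Σ|x[n]|² = 4·9.0000

Σ|X[k]|² = N·Σ|x[n]|² = 4·9.0000 = 36.0000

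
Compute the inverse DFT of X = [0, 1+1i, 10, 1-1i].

x[n] = (1/4) Σ(k=0 to 3) X[k] · e^(2πikn/4)

Computing each x[n]:
x[0] = 3
x[1] = -3
x[2] = 2
x[3] = -2

x = [3, -3, 2, -2]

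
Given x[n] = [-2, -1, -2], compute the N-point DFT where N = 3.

X[k] = Σ(n=0 to 2) x[n] · ω_3^(nk)
where ω_3 = e^(-2πi/3)

Computing each X[k]:
X[0] = -5
X[1] = -0.5000-0.8660i
X[2] = -0.5000+0.8660i

X = [-5, -0.5000-0.8660i, -0.5000+0.8660i]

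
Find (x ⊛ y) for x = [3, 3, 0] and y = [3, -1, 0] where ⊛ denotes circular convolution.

(x ⊛ y)[n] = Σ(m=0 to 2) x[m] · y[(n-m) mod 3]

Computing each output sample:
(x ⊛ y)[0] = 9
(x ⊛ y)[1] = 6
(x ⊛ y)[2] = -3

x ⊛ y = [9, 6, -3]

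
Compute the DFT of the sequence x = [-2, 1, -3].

X[k] = Σ(n=0 to 2) x[n] · ω_3^(nk)
where ω_3 = e^(-2πi/3)

Computing each X[k]:
X[0] = -4
X[1] = -1.0000-3.4641i
X[2] = -1.0000+3.4641i

X = [-4, -1.0000-3.4641i, -1.0000+3.4641i]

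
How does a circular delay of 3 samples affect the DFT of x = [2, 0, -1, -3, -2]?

Time shift by 3: X_shifted[k] = ω_5^(3k) · X[k]
Shifted x = [-1, -3, -2, 2, 0]

DFT(x[n-3]) = [-4, -1.9271+5.2043i, 1.4271-2.0409i, 1.4271+2.0409i, -1.9271-5.2043i]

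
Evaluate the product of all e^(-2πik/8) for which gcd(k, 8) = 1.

The primitive 8th roots of unity are ω_8^k for k coprime to 8: k ∈ {1, 3, 5, 7}
Their product equals the constant term of the cyclotomic polynomial Φ_8(x) up to sign.
For n ≥ 3, the product of all primitive nth roots of unity is 1. (For n=1 it is 1; for n=2 it is -1.)

1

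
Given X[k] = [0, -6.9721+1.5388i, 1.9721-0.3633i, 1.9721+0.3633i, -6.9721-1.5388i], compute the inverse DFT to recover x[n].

x[n] = (1/5) Σ(k=0 to 4) X[k] · e^(2πikn/5)

Computing each x[n]:
x[0] = -2
x[1] = -2
x[2] = 2
x[3] = 3
x[4] = -1

x = [-2, -2, 2, 3, -1]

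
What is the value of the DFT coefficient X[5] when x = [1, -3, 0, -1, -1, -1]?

X[5] = Σ(n=0 to 5) x[n] · ω_6^(5n) where ω_6 = e^(-2πi/6)
= (1)·ω_6^0 + (-3)·ω_6^5 + (0)·ω_6^10 + (-1)·ω_6^15 + (-1)·ω_6^20 + (-1)·ω_6^25

X[5] = 0.5000-0.8660i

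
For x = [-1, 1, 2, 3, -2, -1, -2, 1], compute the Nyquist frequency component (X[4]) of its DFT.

X[4] = Σ(n=0 to 7) x[n] · ω_8^(4n) where ω_8 = e^(-2πi/8)
= (-1)·ω_8^0 + (1)·ω_8^4 + (2)·ω_8^8 + (3)·ω_8^12 + (-2)·ω_8^16 + (-1)·ω_8^20 + (-2)·ω_8^24 + (1)·ω_8^28

X[4] = -7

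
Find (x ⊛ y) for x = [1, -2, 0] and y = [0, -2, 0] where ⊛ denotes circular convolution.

(x ⊛ y)[n] = Σ(m=0 to 2) x[m] · y[(n-m) mod 3]

Computing each output sample:
(x ⊛ y)[0] = 0
(x ⊛ y)[1] = -2
(x ⊛ y)[2] = 4

x ⊛ y = [0, -2, 4]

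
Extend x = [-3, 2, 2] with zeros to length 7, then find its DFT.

Original 3-point DFT: [1, -5, -5]
Zero-padded 7-point DFT provides frequency interpolation.

DFT_7([x, 0, ...]) = [1, -2.1981-3.5135i, -5.2470-1.0821i, -3.5550+0.6959i, -3.5550-0.6959i, -5.2470+1.0821i, -2.1981+3.5135i]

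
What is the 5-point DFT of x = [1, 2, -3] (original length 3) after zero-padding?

Original 3-point DFT: [0, 1.5000-4.3301i, 1.5000+4.3301i]
Zero-padded 5-point DFT provides frequency interpolation.

DFT_5([x, 0, ...]) = [0, 4.0451-0.1388i, -1.5451-4.0287i, -1.5451+4.0287i, 4.0451+0.1388i]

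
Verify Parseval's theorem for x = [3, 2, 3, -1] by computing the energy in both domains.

Time domain:
Σ|x[n]|² = |3|² + |2|² + |3|² + |-1|² = 23.0000

Frequency domain:
(1/4)Σ|X[k]|² = (1/4)(|7|² + |-3i|² + |5|² + |3i|²) = (1/4)·92.0000 = 23.0000

Both sides agree, confirming Parseval's theorem.

Σ|x[n]|² = (1/N)Σ|X[k]|² = 23.0000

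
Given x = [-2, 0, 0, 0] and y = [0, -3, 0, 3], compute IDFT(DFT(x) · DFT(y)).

(x ⊛ y)[n] = Σ(m=0 to 3) x[m] · y[(n-m) mod 4]

Computing each output sample:
(x ⊛ y)[0] = 0
(x ⊛ y)[1] = 6
(x ⊛ y)[2] = 0
(x ⊛ y)[3] = -6

x ⊛ y = [0, 6, 0, -6]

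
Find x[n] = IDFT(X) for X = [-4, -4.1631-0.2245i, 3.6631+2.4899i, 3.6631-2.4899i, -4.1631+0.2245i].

x[n] = (1/5) Σ(k=0 to 4) X[k] · e^(2πikn/5)

Computing each x[n]:
x[0] = -1
x[1] = -3
x[2] = 2
x[3] = 0
x[4] = -2

x = [-1, -3, 2, 0, -2]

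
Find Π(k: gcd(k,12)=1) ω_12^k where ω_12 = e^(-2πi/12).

The primitive 12th roots of unity are ω_12^k for k coprime to 12: k ∈ {1, 5, 7, 11}
Their product equals the constant term of the cyclotomic polynomial Φ_12(x) up to sign.
For n ≥ 3, the product of all primitive nth roots of unity is 1. (For n=1 it is 1; for n=2 it is -1.)

1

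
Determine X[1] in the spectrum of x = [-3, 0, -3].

X[1] = Σ(n=0 to 2) x[n] · ω_3^(1n) where ω_3 = e^(-2πi/3)
= (-3)·ω_3^0 + (0)·ω_3^1 + (-3)·ω_3^2

X[1] = -1.5000-2.5981i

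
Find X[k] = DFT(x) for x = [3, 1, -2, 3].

X[k] = Σ(n=0 to 3) x[n] · ω_4^(nk)
where ω_4 = e^(-2πi/4)

Computing each X[k]:
X[0] = 5
X[1] = 5+2i
X[2] = -3
X[3] = 5-2i

X = [5, 5+2i, -3, 5-2i]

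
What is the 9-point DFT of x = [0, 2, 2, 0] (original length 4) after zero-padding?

Original 4-point DFT: [4, -2-2i, 0, -2+2i]
Zero-padded 9-point DFT provides frequency interpolation.

DFT_9([x, 0, ...]) = [4, 1.8794-3.2552i, -1.5321-2.6537i, -2, -0.3473+0.6015i, -0.3473-0.6015i, -2, -1.5321+2.6537i, 1.8794+3.2552i]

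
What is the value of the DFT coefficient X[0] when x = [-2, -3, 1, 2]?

X[0] = Σ(n=0 to 3) x[n] · ω_4^0 = Σ x[n]
= (-2) + (-3) + (1) + (2)

X[0] = -2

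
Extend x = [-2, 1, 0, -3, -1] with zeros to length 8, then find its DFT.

Original 5-point DFT: [-5, 0.4271-3.6655i, -2.9271+1.6776i, -2.9271-1.6776i, 0.4271+3.6655i]
Zero-padded 8-point DFT provides frequency interpolation.

DFT_8([x, 0, ...]) = [-5, 1.8284+1.4142i, -3-4i, -3.8284+1.4142i, -1, -3.8284-1.4142i, -3+4i, 1.8284-1.4142i]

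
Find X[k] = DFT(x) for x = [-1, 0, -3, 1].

X[k] = Σ(n=0 to 3) x[n] · ω_4^(nk)
where ω_4 = e^(-2πi/4)

Computing each X[k]:
X[0] = -3
X[1] = 2+1i
X[2] = -5
X[3] = 2-1i

X = [-3, 2+1i, -5, 2-1i]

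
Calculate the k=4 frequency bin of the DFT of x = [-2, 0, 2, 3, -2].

X[4] = Σ(n=0 to 4) x[n] · ω_5^(4n) where ω_5 = e^(-2πi/5)
= (-2)·ω_5^0 + (0)·ω_5^4 + (2)·ω_5^8 + (3)·ω_5^12 + (-2)·ω_5^16

X[4] = -6.6631+1.3143i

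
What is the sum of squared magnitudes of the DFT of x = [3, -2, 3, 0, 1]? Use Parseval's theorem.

Parseval: Σ|x[n]|² = (1/N)Σ|X[k]|², so Σ|X[k]|² = N·Σ|x[n]|² = 5·23.0000

Σ|X[k]|² = N·Σ|x[n]|² = 5·23.0000 = 115.0000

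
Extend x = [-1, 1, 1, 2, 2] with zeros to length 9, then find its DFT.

Original 5-point DFT: [5, -2.5000+1.5388i, -2.5000-0.3633i, -2.5000+0.3633i, -2.5000-1.5388i]
Zero-padded 9-point DFT provides frequency interpolation.

DFT_9([x, 0, ...]) = [5, -2.9397-4.0437i, -1.2340+1.6908i, -1.0000-1.7321i, -1.8264+0.5383i, -1.8264-0.5383i, -1.0000+1.7321i, -1.2340-1.6908i, -2.9397+4.0437i]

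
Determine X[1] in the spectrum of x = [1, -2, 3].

X[1] = Σ(n=0 to 2) x[n] · ω_3^(1n) where ω_3 = e^(-2πi/3)
= (1)·ω_3^0 + (-2)·ω_3^1 + (3)·ω_3^2

X[1] = 0.5000+4.3301i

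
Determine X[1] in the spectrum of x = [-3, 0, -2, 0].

X[1] = Σ(n=0 to 3) x[n] · ω_4^(1n) where ω_4 = e^(-2πi/4)
= (-3)·ω_4^0 + (0)·ω_4^1 + (-2)·ω_4^2 + (0)·ω_4^3

X[1] = -1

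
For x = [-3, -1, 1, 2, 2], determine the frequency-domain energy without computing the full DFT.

Parseval: Σ|x[n]|² = (1/N)Σ|X[k]|², so Σ|X[k]|² = N·Σ|x[n]|² = 5·19.0000

Σ|X[k]|² = N·Σ|x[n]|² = 5·19.0000 = 95.0000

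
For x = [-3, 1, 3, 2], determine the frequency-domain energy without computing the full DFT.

Parseval: Σ|x[n]|² = (1/N)Σ|X[k]|², so Σ|X[k]|² = N·Σ|x[n]|² = 4·23.0000

Σ|X[k]|² = N·Σ|x[n]|² = 4·23.0000 = 92.0000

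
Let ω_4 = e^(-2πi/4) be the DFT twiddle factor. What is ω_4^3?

ω_4^3 = e^(-2πi·3/4)
= cos(-2π·3/4) + i·sin(-2π·3/4)
= cos(-6π/4) + i·sin(-6π/4)

ω_4^3 = cos(-6π/4) + i·sin(-6π/4) = 1i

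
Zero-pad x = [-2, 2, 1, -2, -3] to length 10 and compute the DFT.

Original 5-point DFT: [-4, -1.5000-6.5186i, -1.5000-0.0858i, -1.5000+0.0858i, -1.5000+6.5186i]
Zero-padded 10-point DFT provides frequency interpolation.

DFT_10([x, 0, ...]) = [-4, 2.9721+1.5388i, -1.5000-6.5186i, -5.9721+0.3633i, -1.5000-0.0858i, -4, -1.5000+0.0858i, -5.9721-0.3633i, -1.5000+6.5186i, 2.9721-1.5388i]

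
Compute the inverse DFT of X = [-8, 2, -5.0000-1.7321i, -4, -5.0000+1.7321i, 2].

x[n] = (1/6) Σ(k=0 to 5) X[k] · e^(2πikn/6)

Computing each x[n]:
x[0] = -3
x[1] = 1
x[2] = -2
x[3] = -3
x[4] = -1
x[5] = 0

x = [-3, 1, -2, -3, -1, 0]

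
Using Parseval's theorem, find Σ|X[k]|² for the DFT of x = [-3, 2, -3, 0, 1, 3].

Parseval: Σ|x[n]|² = (1/N)Σ|X[k]|², so Σ|X[k]|² = N·Σ|x[n]|² = 6·32.0000

Σ|X[k]|² = N·Σ|x[n]|² = 6·32.0000 = 192.0000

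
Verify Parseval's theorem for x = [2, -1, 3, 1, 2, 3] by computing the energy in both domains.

Time domain:
Σ|x[n]|² = |2|² + |-1|² + |3|² + |1|² + |2|² + |3|² = 28.0000

Frequency domain:
(1/6)Σ|X[k]|² = (1/6)(|10|² + |-0.5000+2.5981i|² + |-0.5000+4.3301i|² + |4|² + |-0.5000-4.3301i|² + |-0.5000-2.5981i|²) = (1/6)·168.0000 = 28.0000

Both sides agree, confirming Parseval's theorem.

Σ|x[n]|² = (1/N)Σ|X[k]|² = 28.0000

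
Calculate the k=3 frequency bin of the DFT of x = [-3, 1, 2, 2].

X[3] = Σ(n=0 to 3) x[n] · ω_4^(3n) where ω_4 = e^(-2πi/4)
= (-3)·ω_4^0 + (1)·ω_4^3 + (2)·ω_4^6 + (2)·ω_4^9

X[3] = -5-1i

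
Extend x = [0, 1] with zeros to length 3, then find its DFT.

Original 2-point DFT: [1, -1]
Zero-padded 3-point DFT provides frequency interpolation.

DFT_3([x, 0, ...]) = [1, -0.5000-0.8660i, -0.5000+0.8660i]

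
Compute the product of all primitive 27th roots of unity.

The primitive 27th roots of unity are ω_27^k for k coprime to 27: k ∈ {1, 2, 4, 5, 7, 8, 10, 11, 13, 14, 16, 17, 19, 20, 22, 23, 25, 26}
Their product equals the constant term of the cyclotomic polynomial Φ_27(x) up to sign.
For n ≥ 3, the product of all primitive nth roots of unity is 1. (For n=1 it is 1; for n=2 it is -1.)

1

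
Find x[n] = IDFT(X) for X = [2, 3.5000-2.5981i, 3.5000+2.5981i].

x[n] = (1/3) Σ(k=0 to 2) X[k] · e^(2πikn/3)

Computing each x[n]:
x[0] = 3
x[1] = 1
x[2] = -2

x = [3, 1, -2]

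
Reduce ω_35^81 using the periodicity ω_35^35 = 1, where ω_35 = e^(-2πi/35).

Since ω_35^35 = 1, powers reduce modulo 35.
81 mod 35 = 11
So ω_35^81 = ω_35^11 = e^(-2πi·11/35)

ω_35^81 = ω_35^11 = -0.3930-0.9195i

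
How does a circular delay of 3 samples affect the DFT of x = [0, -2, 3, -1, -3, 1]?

Time shift by 3: X_shifted[k] = ω_6^(3k) · X[k]
Shifted x = [-1, -3, 1, 0, -2, 3]

DFT(x[n-3]) = [-2, -0.5000+2.5981i, -0.5000+7.7942i, -2, -0.5000-7.7942i, -0.5000-2.5981i]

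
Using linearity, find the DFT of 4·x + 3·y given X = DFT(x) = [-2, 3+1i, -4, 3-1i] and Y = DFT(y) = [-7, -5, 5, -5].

By linearity: DFT(4x + 3y) = 4·DFT(x) + 3·DFT(y)
= 4·[-2, 3+1i, -4, 3-1i] + 3·[-7, -5, 5, -5]

Computing element-wise:
Z[0] = 4·(-2) + 3·(-7) = -29
Z[1] = 4·(3+1i) + 3·(-5) = -3+4i
Z[2] = 4·(-4) + 3·(5) = -1
Z[3] = 4·(3-1i) + 3·(-5) = -3-4i

DFT(4x + 3y) = 4·X + 3·Y = [-29, -3+4i, -1, -3-4i]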